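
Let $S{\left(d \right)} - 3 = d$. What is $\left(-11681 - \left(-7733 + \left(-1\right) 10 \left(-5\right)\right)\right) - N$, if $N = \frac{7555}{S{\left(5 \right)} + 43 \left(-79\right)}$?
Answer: $- \frac{13541667}{3389} \approx -3995.8$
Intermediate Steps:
$S{\left(d \right)} = 3 + d$
$N = - \frac{7555}{3389}$ ($N = \frac{7555}{\left(3 + 5\right) + 43 \left(-79\right)} = \frac{7555}{8 - 3397} = \frac{7555}{-3389} = 7555 \left(- \frac{1}{3389}\right) = - \frac{7555}{3389} \approx -2.2293$)
$\left(-11681 - \left(-7733 + \left(-1\right) 10 \left(-5\right)\right)\right) - N = \left(-11681 - \left(-7733 + \left(-1\right) 10 \left(-5\right)\right)\right) - - \frac{7555}{3389} = \left(-11681 - \left(-7733 - -50\right)\right) + \frac{7555}{3389} = \left(-11681 - \left(-7733 + 50\right)\right) + \frac{7555}{3389} = \left(-11681 - -7683\right) + \frac{7555}{3389} = \left(-11681 + 7683\right) + \frac{7555}{3389} = -3998 + \frac{7555}{3389} = - \frac{13541667}{3389}$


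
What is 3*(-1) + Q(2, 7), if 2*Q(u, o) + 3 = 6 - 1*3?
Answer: -3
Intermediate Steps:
Q(u, o) = 0 (Q(u, o) = -3/2 + (6 - 1*3)/2 = -3/2 + (6 - 3)/2 = -3/2 + (½)*3 = -3/2 + 3/2 = 0)
3*(-1) + Q(2, 7) = 3*(-1) + 0 = -3 + 0 = -3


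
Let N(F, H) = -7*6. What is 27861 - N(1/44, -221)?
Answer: 27903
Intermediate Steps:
N(F, H) = -42
27861 - N(1/44, -221) = 27861 - 1*(-42) = 27861 + 42 = 27903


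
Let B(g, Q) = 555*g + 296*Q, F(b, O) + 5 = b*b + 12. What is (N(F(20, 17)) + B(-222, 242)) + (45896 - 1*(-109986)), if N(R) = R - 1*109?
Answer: 104602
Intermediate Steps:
F(b, O) = 7 + b**2 (F(b, O) = -5 + (b*b + 12) = -5 + (b**2 + 12) = -5 + (12 + b**2) = 7 + b**2)
B(g, Q) = 296*Q + 555*g
N(R) = -109 + R (N(R) = R - 109 = -109 + R)
(N(F(20, 17)) + B(-222, 242)) + (45896 - 1*(-109986)) = ((-109 + (7 + 20**2)) + (296*242 + 555*(-222))) + (45896 - 1*(-109986)) = ((-109 + (7 + 400)) + (71632 - 123210)) + (45896 + 109986) = ((-109 + 407) - 51578) + 155882 = (298 - 51578) + 155882 = -51280 + 155882 = 104602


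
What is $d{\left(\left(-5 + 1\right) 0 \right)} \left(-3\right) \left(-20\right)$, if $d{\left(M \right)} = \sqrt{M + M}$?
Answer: $0$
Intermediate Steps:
$d{\left(M \right)} = \sqrt{2} \sqrt{M}$ ($d{\left(M \right)} = \sqrt{2 M} = \sqrt{2} \sqrt{M}$)
$d{\left(\left(-5 + 1\right) 0 \right)} \left(-3\right) \left(-20\right) = \sqrt{2} \sqrt{\left(-5 + 1\right) 0} \left(-3\right) \left(-20\right) = \sqrt{2} \sqrt{\left(-4\right) 0} \left(-3\right) \left(-20\right) = \sqrt{2} \sqrt{0} \left(-3\right) \left(-20\right) = \sqrt{2} \cdot 0 \left(-3\right) \left(-20\right) = 0 \left(-3\right) \left(-20\right) = 0 \left(-20\right) = 0$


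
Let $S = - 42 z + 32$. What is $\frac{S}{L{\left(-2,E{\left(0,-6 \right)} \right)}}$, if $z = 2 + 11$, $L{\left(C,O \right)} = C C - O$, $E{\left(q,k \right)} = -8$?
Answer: $- \frac{257}{6} \approx -42.833$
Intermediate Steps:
$L{\left(C,O \right)} = C^{2} - O$
$z = 13$
$S = -514$ ($S = \left(-42\right) 13 + 32 = -546 + 32 = -514$)
$\frac{S}{L{\left(-2,E{\left(0,-6 \right)} \right)}} = - \frac{514}{\left(-2\right)^{2} - -8} = - \frac{514}{4 + 8} = - \frac{514}{12} = \left(-514\right) \frac{1}{12} = - \frac{257}{6}$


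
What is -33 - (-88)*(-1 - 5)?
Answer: -561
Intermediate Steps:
-33 - (-88)*(-1 - 5) = -33 - (-88)*(-6) = -33 - 22*24 = -33 - 528 = -561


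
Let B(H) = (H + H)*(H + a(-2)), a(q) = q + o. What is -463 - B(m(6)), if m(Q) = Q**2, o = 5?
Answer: -3271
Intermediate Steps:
a(q) = 5 + q (a(q) = q + 5 = 5 + q)
B(H) = 2*H*(3 + H) (B(H) = (H + H)*(H + (5 - 2)) = (2*H)*(H + 3) = (2*H)*(3 + H) = 2*H*(3 + H))
-463 - B(m(6)) = -463 - 2*6**2*(3 + 6**2) = -463 - 2*36*(3 + 36) = -463 - 2*36*39 = -463 - 1*2808 = -463 - 2808 = -3271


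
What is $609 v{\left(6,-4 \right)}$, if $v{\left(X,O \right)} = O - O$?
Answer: $0$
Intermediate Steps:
$v{\left(X,O \right)} = 0$
$609 v{\left(6,-4 \right)} = 609 \cdot 0 = 0$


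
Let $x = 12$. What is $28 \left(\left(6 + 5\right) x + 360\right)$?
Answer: $13776$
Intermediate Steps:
$28 \left(\left(6 + 5\right) x + 360\right) = 28 \left(\left(6 + 5\right) 12 + 360\right) = 28 \left(11 \cdot 12 + 360\right) = 28 \left(132 + 360\right) = 28 \cdot 492 = 13776$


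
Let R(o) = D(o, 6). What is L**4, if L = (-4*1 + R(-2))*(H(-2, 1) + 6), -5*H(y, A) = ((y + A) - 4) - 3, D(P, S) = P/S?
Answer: 59553569296/50625 ≈ 1.1764e+6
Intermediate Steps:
R(o) = o/6
H(y, A) = 7/5 - A/5 - y/5 (H(y, A) = -(((y + A) - 4) - 3)/5 = -(((A + y) - 4) - 3)/5 = -((-4 + A + y) - 3)/5 = -(-7 + A + y)/5 = 7/5 - A/5 - y/5)
L = -494/15 (L = (-4*1 + (1/6)*(-2))*((7/5 - 1/5*1 - 1/5*(-2)) + 6) = (-4 - 1/3)*((7/5 - 1/5 + 2/5) + 6) = -13*(8/5 + 6)/3 = -13/3*38/5 = -494/15 ≈ -32.933)
L**4 = (-494/15)**4 = 59553569296/50625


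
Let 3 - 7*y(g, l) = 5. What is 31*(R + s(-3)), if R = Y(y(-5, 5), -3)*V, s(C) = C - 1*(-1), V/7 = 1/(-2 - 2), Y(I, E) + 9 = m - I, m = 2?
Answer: 1209/4 ≈ 302.25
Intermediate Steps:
y(g, l) = -2/7 (y(g, l) = 3/7 - ⅐*5 = 3/7 - 5/7 = -2/7)
Y(I, E) = -7 - I (Y(I, E) = -9 + (2 - I) = -7 - I)
V = -7/4 (V = 7/(-2 - 2) = 7/(-4) = 7*(-¼) = -7/4 ≈ -1.7500)
s(C) = 1 + C (s(C) = C + 1 = 1 + C)
R = 47/4 (R = (-7 - 1*(-2/7))*(-7/4) = (-7 + 2/7)*(-7/4) = -47/7*(-7/4) = 47/4 ≈ 11.750)
31*(R + s(-3)) = 31*(47/4 + (1 - 3)) = 31*(47/4 - 2) = 31*(39/4) = 1209/4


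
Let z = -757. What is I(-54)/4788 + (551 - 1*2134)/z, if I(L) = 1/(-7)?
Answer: 53055071/25371612 ≈ 2.0911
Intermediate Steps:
I(L) = -1/7
I(-54)/4788 + (551 - 1*2134)/z = -1/7/4788 + (551 - 1*2134)/(-757) = -1/7*1/4788 + (551 - 2134)*(-1/757) = -1/33516 - 1583*(-1/757) = -1/33516 + 1583/757 = 53055071/25371612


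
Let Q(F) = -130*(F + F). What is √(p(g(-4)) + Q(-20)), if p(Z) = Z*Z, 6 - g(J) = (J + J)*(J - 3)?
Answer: 10*√77 ≈ 87.750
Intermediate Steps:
Q(F) = -260*F
g(J) = 6 - 2*J*(-3 + J) (g(J) = 6 - (J + J)*(J - 3) = 6 - 2*J*(-3 + J))
p(Z) = Z²
√(p(g(-4)) + Q(-20)) = √((6 - 2*(-4)² + 6*(-4))² - 260*(-20)) = √((6 - 2*16 - 24)² + 5200) = √((6 - 32 - 24)² + 5200) = √((-50)² + 5200) = √(2500 + 5200) = √7700 = 10*√77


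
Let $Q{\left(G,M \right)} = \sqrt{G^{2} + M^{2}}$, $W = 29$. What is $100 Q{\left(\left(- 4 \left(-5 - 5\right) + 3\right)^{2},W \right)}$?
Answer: $100 \sqrt{3419642} \approx 1.8492 \cdot 10^{5}$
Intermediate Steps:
$100 Q{\left(\left(- 4 \left(-5 - 5\right) + 3\right)^{2},W \right)} = 100 \sqrt{\left(\left(- 4 \left(-5 - 5\right) + 3\right)^{2}\right)^{2} + 29^{2}} = 100 \sqrt{\left(\left(\left(-4\right) \left(-10\right) + 3\right)^{2}\right)^{2} + 841} = 100 \sqrt{\left(\left(40 + 3\right)^{2}\right)^{2} + 841} = 100 \sqrt{\left(43^{2}\right)^{2} + 841} = 100 \sqrt{1849^{2} + 841} = 100 \sqrt{3418801 + 841} = 100 \sqrt{3419642}$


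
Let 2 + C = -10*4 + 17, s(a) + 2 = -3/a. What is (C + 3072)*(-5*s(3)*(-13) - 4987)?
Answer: -15789554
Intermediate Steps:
s(a) = -2 - 3/a
C = -25 (C = -2 + (-10*4 + 17) = -2 + (-40 + 17) = -2 - 23 = -25)
(C + 3072)*(-5*s(3)*(-13) - 4987) = (-25 + 3072)*(-5*(-2 - 3/3)*(-13) - 4987) = 3047*(-5*(-2 - 3*1/3)*(-13) - 4987) = 3047*(-5*(-2 - 1)*(-13) - 4987) = 3047*(-5*(-3)*(-13) - 4987) = 3047*(15*(-13) - 4987) = 3047*(-195 - 4987) = 3047*(-5182) = -15789554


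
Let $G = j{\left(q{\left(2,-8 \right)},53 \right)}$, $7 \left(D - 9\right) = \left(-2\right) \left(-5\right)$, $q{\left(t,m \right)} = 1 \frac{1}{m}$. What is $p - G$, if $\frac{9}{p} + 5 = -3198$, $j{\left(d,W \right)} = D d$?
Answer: $\frac{233315}{179368} \approx 1.3008$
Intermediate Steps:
$q{\left(t,m \right)} = \frac{1}{m}$
$D = \frac{73}{7}$ ($D = 9 + \frac{\left(-2\right) \left(-5\right)}{7} = 9 + \frac{1}{7} \cdot 10 = 9 + \frac{10}{7} = \frac{73}{7} \approx 10.429$)
$j{\left(d,W \right)} = \frac{73 d}{7}$
$p = - \frac{9}{3203}$ ($p = \frac{9}{-5 - 3198} = \frac{9}{-3203} = 9 \left(- \frac{1}{3203}\right) = - \frac{9}{3203} \approx -0.0028099$)
$G = - \frac{73}{56}$ ($G = \frac{73}{7 \left(-8\right)} = \frac{73}{7} \left(- \frac{1}{8}\right) = - \frac{73}{56} \approx -1.3036$)
$p - G = - \frac{9}{3203} - - \frac{73}{56} = - \frac{9}{3203} + \frac{73}{56} = \frac{233315}{179368}$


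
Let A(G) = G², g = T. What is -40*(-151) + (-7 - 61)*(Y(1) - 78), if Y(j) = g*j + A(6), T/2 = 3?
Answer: 8488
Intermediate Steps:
T = 6 (T = 2*3 = 6)
g = 6
Y(j) = 36 + 6*j (Y(j) = 6*j + 6² = 6*j + 36 = 36 + 6*j)
-40*(-151) + (-7 - 61)*(Y(1) - 78) = -40*(-151) + (-7 - 61)*((36 + 6*1) - 78) = 6040 - 68*((36 + 6) - 78) = 6040 - 68*(42 - 78) = 6040 - 68*(-36) = 6040 + 2448 = 8488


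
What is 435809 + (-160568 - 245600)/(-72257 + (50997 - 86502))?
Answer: 23482027813/53881 ≈ 4.3581e+5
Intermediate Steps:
435809 + (-160568 - 245600)/(-72257 + (50997 - 86502)) = 435809 - 406168/(-72257 - 35505) = 435809 - 406168/(-107762) = 435809 - 406168*(-1/107762) = 435809 + 203084/53881 = 23482027813/53881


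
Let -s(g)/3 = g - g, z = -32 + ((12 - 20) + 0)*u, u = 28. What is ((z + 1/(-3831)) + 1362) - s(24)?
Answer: 4237085/3831 ≈ 1106.0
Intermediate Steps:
z = -256 (z = -32 + ((12 - 20) + 0)*28 = -32 + (-8 + 0)*28 = -32 - 8*28 = -32 - 224 = -256)
s(g) = 0 (s(g) = -3*(g - g) = -3*0 = 0)
((z + 1/(-3831)) + 1362) - s(24) = ((-256 + 1/(-3831)) + 1362) - 1*0 = ((-256 - 1/3831) + 1362) + 0 = (-980737/3831 + 1362) + 0 = 4237085/3831 + 0 = 4237085/3831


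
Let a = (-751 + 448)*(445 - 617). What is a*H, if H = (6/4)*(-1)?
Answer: -78174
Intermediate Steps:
H = -3/2 (H = (6*(¼))*(-1) = (3/2)*(-1) = -3/2 ≈ -1.5000)
a = 52116 (a = -303*(-172) = 52116)
a*H = 52116*(-3/2) = -78174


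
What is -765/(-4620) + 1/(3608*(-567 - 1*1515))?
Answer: 8706917/52582992 ≈ 0.16558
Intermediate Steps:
-765/(-4620) + 1/(3608*(-567 - 1*1515)) = -765*(-1/4620) + 1/(3608*(-567 - 1515)) = 51/308 + (1/3608)/(-2082) = 51/308 + (1/3608)*(-1/2082) = 51/308 - 1/7511856 = 8706917/52582992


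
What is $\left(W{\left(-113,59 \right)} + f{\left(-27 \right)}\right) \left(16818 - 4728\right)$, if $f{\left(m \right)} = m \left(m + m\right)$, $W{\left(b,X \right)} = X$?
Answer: $18340530$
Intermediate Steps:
$f{\left(m \right)} = 2 m^{2}$ ($f{\left(m \right)} = m 2 m = 2 m^{2}$)
$\left(W{\left(-113,59 \right)} + f{\left(-27 \right)}\right) \left(16818 - 4728\right) = \left(59 + 2 \left(-27\right)^{2}\right) \left(16818 - 4728\right) = \left(59 + 2 \cdot 729\right) 12090 = \left(59 + 1458\right) 12090 = 1517 \cdot 12090 = 18340530$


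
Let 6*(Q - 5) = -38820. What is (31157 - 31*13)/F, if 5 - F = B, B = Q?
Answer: 15377/3235 ≈ 4.7533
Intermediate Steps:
Q = -6465 (Q = 5 + (⅙)*(-38820) = 5 - 6470 = -6465)
B = -6465
F = 6470 (F = 5 - 1*(-6465) = 5 + 6465 = 6470)
(31157 - 31*13)/F = (31157 - 31*13)/6470 = (31157 - 403)*(1/6470) = 30754*(1/6470) = 15377/3235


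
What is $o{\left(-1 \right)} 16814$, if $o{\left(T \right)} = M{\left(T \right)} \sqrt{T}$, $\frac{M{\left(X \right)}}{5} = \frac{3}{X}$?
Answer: $- 252210 i \approx - 2.5221 \cdot 10^{5} i$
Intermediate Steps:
$M{\left(X \right)} = \frac{15}{X}$ ($M{\left(X \right)} = 5 \frac{3}{X} = \frac{15}{X}$)
$o{\left(T \right)} = \frac{15}{\sqrt{T}}$ ($o{\left(T \right)} = \frac{15}{T} \sqrt{T} = \frac{15}{\sqrt{T}}$)
$o{\left(-1 \right)} 16814 = \frac{15}{i} 16814 = 15 \left(- i\right) 16814 = - 15 i 16814 = - 252210 i$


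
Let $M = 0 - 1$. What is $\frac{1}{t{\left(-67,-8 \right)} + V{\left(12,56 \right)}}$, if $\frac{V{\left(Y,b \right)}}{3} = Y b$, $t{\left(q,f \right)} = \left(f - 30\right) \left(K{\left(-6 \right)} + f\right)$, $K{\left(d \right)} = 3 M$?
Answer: $\frac{1}{2434} \approx 0.00041085$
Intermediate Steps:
$M = -1$
$K{\left(d \right)} = -3$ ($K{\left(d \right)} = 3 \left(-1\right) = -3$)
$t{\left(q,f \right)} = \left(-30 + f\right) \left(-3 + f\right)$ ($t{\left(q,f \right)} = \left(f - 30\right) \left(-3 + f\right) = \left(-30 + f\right) \left(-3 + f\right)$)
$V{\left(Y,b \right)} = 3 Y b$
$\frac{1}{t{\left(-67,-8 \right)} + V{\left(12,56 \right)}} = \frac{1}{\left(90 + \left(-8\right)^{2} - -264\right) + 3 \cdot 12 \cdot 56} = \frac{1}{\left(90 + 64 + 264\right) + 2016} = \frac{1}{418 + 2016} = \frac{1}{2434}$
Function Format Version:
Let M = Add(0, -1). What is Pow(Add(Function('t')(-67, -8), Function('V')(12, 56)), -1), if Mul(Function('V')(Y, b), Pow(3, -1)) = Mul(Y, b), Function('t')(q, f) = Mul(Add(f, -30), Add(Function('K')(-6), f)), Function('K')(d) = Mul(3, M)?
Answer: Rational(1, 2434) ≈ 0.00041085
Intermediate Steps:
M = -1
Function('K')(d) = -3 (Function('K')(d) = Mul(3, -1) = -3)
Function('t')(q, f) = Mul(Add(-30, f), Add(-3, f)) (Function('t')(q, f) = Mul(Add(f, -30), Add(-3, f)) = Mul(Add(-30, f), Add(-3, f)))
Function('V')(Y, b) = Mul(3, Y, b) (Function('V')(Y, b) = Mul(3, Mul(Y, b)) = Mul(3, Y, b))
Pow(Add(Function('t')(-67, -8), Function('V')(12, 56)), -1) = Pow(Add(Add(90, Pow(-8, 2), Mul(-33, -8)), Mul(3, 12, 56)), -1) = Pow(Add(Add(90, 64, 264), 2016), -1) = Pow(Add(418, 2016), -1) = Pow(2434, -1) = Rational(1, 2434)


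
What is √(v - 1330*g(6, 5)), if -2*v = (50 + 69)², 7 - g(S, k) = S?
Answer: 3*I*√3738/2 ≈ 91.709*I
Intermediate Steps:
g(S, k) = 7 - S
v = -14161/2 (v = -(50 + 69)²/2 = -½*119² = -½*14161 = -14161/2 ≈ -7080.5)
√(v - 1330*g(6, 5)) = √(-14161/2 - 1330*(7 - 1*6)) = √(-14161/2 - 1330*(7 - 6)) = √(-14161/2 - 1330*1) = √(-14161/2 - 1330) = √(-16821/2) = 3*I*√3738/2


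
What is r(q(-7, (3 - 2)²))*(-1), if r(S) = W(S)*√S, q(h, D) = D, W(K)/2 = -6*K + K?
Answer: 10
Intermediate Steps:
W(K) = -10*K (W(K) = 2*(-6*K + K) = 2*(-5*K) = -10*K)
r(S) = -10*S^(3/2) (r(S) = (-10*S)*√S = -10*S^(3/2))
r(q(-7, (3 - 2)²))*(-1) = -10*((3 - 2)²)^(3/2)*(-1) = -10*(1²)^(3/2)*(-1) = -10*1^(3/2)*(-1) = -10*1*(-1) = -10*(-1) = 10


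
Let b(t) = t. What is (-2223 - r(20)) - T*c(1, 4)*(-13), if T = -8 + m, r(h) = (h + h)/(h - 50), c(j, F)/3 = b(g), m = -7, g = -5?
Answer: 2110/3 ≈ 703.33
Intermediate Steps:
c(j, F) = -15 (c(j, F) = 3*(-5) = -15)
r(h) = 2*h/(-50 + h) (r(h) = (2*h)/(-50 + h) = 2*h/(-50 + h))
T = -15 (T = -8 - 7 = -15)
(-2223 - r(20)) - T*c(1, 4)*(-13) = (-2223 - 2*20/(-50 + 20)) - (-15*(-15))*(-13) = (-2223 - 2*20/(-30)) - 225*(-13) = (-2223 - 2*20*(-1)/30) - 1*(-2925) = (-2223 - 1*(-4/3)) + 2925 = (-2223 + 4/3) + 2925 = -6665/3 + 2925 = 2110/3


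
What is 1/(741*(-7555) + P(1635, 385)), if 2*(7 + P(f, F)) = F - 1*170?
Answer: -2/11196309 ≈ -1.7863e-7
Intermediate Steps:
P(f, F) = -92 + F/2 (P(f, F) = -7 + (F - 1*170)/2 = -7 + (F - 170)/2 = -7 + (-170 + F)/2 = -7 + (-85 + F/2) = -92 + F/2)
1/(741*(-7555) + P(1635, 385)) = 1/(741*(-7555) + (-92 + (1/2)*385)) = 1/(-5598255 + (-92 + 385/2)) = 1/(-5598255 + 201/2) = 1/(-11196309/2) = -2/11196309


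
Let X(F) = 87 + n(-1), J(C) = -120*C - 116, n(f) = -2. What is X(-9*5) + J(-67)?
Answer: 8009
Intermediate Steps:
J(C) = -116 - 120*C
X(F) = 85 (X(F) = 87 - 2 = 85)
X(-9*5) + J(-67) = 85 + (-116 - 120*(-67)) = 85 + (-116 + 8040) = 85 + 7924 = 8009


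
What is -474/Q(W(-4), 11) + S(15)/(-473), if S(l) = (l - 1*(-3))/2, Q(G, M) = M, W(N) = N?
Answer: -20391/473 ≈ -43.110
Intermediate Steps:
S(l) = 3/2 + l/2 (S(l) = (l + 3)/2 = (3 + l)/2 = 3/2 + l/2)
-474/Q(W(-4), 11) + S(15)/(-473) = -474/11 + (3/2 + (½)*15)/(-473) = -474*1/11 + (3/2 + 15/2)*(-1/473) = -474/11 + 9*(-1/473) = -474/11 - 9/473 = -20391/473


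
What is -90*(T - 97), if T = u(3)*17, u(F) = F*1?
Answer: 4140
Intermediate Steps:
u(F) = F
T = 51 (T = 3*17 = 51)
-90*(T - 97) = -90*(51 - 97) = -90*(-46) = 4140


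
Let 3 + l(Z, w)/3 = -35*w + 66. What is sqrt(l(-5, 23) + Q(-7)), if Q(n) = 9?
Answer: I*sqrt(2217) ≈ 47.085*I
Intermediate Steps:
l(Z, w) = 189 - 105*w (l(Z, w) = -9 + 3*(-35*w + 66) = -9 + 3*(66 - 35*w) = -9 + (198 - 105*w) = 189 - 105*w)
sqrt(l(-5, 23) + Q(-7)) = sqrt((189 - 105*23) + 9) = sqrt((189 - 2415) + 9) = sqrt(-2226 + 9) = sqrt(-2217) = I*sqrt(2217)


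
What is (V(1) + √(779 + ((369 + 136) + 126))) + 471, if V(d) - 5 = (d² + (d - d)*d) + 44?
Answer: 521 + √1410 ≈ 558.55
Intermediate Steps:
V(d) = 49 + d² (V(d) = 5 + ((d² + (d - d)*d) + 44) = 5 + ((d² + 0*d) + 44) = 5 + ((d² + 0) + 44) = 5 + (d² + 44) = 5 + (44 + d²) = 49 + d²)
(V(1) + √(779 + ((369 + 136) + 126))) + 471 = ((49 + 1²) + √(779 + ((369 + 136) + 126))) + 471 = ((49 + 1) + √(779 + (505 + 126))) + 471 = (50 + √(779 + 631)) + 471 = (50 + √1410) + 471 = 521 + √1410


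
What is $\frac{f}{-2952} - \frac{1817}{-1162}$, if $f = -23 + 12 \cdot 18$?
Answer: $\frac{2569759}{1715112} \approx 1.4983$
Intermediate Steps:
$f = 193$ ($f = -23 + 216 = 193$)
$\frac{f}{-2952} - \frac{1817}{-1162} = \frac{193}{-2952} - \frac{1817}{-1162} = 193 \left(- \frac{1}{2952}\right) - - \frac{1817}{1162} = - \frac{193}{2952} + \frac{1817}{1162} = \frac{2569759}{1715112}$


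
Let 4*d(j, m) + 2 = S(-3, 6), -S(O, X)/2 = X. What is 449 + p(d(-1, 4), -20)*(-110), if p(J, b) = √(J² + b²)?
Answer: 449 - 55*√1649 ≈ -1784.4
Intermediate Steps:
S(O, X) = -2*X
d(j, m) = -7/2 (d(j, m) = -½ + (-2*6)/4 = -½ + (¼)*(-12) = -½ - 3 = -7/2)
449 + p(d(-1, 4), -20)*(-110) = 449 + √((-7/2)² + (-20)²)*(-110) = 449 + √(49/4 + 400)*(-110) = 449 + √(1649/4)*(-110) = 449 + (√1649/2)*(-110) = 449 - 55*√1649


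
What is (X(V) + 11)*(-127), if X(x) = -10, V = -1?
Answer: -127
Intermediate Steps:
(X(V) + 11)*(-127) = (-10 + 11)*(-127) = 1*(-127) = -127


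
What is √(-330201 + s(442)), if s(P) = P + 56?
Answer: I*√329703 ≈ 574.2*I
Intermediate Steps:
s(P) = 56 + P
√(-330201 + s(442)) = √(-330201 + (56 + 442)) = √(-330201 + 498) = √(-329703) = I*√329703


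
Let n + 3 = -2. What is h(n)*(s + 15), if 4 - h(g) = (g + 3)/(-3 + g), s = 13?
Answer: 105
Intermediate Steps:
n = -5 (n = -3 - 2 = -5)
h(g) = 4 - (3 + g)/(-3 + g) (h(g) = 4 - (g + 3)/(-3 + g) = 4 - (3 + g)/(-3 + g))
h(n)*(s + 15) = (3*(-5 - 5)/(-3 - 5))*(13 + 15) = (3*(-10)/(-8))*28 = (3*(-⅛)*(-10))*28 = (15/4)*28 = 105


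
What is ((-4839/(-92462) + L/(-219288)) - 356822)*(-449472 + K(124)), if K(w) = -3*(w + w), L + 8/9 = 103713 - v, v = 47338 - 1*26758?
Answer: 203578126421485039627/1267237941 ≈ 1.6065e+11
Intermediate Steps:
v = 20580 (v = 47338 - 26758 = 20580)
L = 748189/9 (L = -8/9 + (103713 - 1*20580) = -8/9 + (103713 - 20580) = -8/9 + 83133 = 748189/9 ≈ 83132.)
K(w) = -6*w
((-4839/(-92462) + L/(-219288)) - 356822)*(-449472 + K(124)) = ((-4839/(-92462) + (748189/9)/(-219288)) - 356822)*(-449472 - 6*124) = ((-4839*(-1/92462) + (748189/9)*(-1/219288)) - 356822)*(-449472 - 744) = ((4839/92462 - 748189/1973592) - 356822)*(-450216) = (-29814419815/91241131752 - 356822)*(-450216) = -32556872928431959/91241131752*(-450216) = 203578126421485039627/1267237941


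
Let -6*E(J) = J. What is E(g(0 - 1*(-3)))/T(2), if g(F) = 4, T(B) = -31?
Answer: 2/93 ≈ 0.021505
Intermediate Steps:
E(J) = -J/6
E(g(0 - 1*(-3)))/T(2) = -⅙*4/(-31) = -⅔*(-1/31) = 2/93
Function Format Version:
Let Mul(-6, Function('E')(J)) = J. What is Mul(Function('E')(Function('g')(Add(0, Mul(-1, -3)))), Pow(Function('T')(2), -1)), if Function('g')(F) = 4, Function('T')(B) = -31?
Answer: Rational(2, 93) ≈ 0.021505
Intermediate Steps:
Function('E')(J) = Mul(Rational(-1, 6), J)
Mul(Function('E')(Function('g')(Add(0, Mul(-1, -3)))), Pow(Function('T')(2), -1)) = Mul(Mul(Rational(-1, 6), 4), Pow(-31, -1)) = Mul(Rational(-2, 3), Rational(-1, 31)) = Rational(2, 93)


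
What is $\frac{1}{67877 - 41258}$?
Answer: $\frac{1}{26619} \approx 3.7567 \cdot 10^{-5}$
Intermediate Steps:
$\frac{1}{67877 - 41258} = \frac{1}{26619}$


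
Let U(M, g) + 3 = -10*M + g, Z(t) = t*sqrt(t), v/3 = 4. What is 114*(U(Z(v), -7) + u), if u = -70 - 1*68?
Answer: -16872 - 27360*sqrt(3) ≈ -64261.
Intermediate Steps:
v = 12 (v = 3*4 = 12)
Z(t) = t**(3/2)
u = -138 (u = -70 - 68 = -138)
U(M, g) = -3 + g - 10*M (U(M, g) = -3 + (-10*M + g) = -3 + (g - 10*M) = -3 + g - 10*M)
114*(U(Z(v), -7) + u) = 114*((-3 - 7 - 240*sqrt(3)) - 138) = 114*((-10 - 240*sqrt(3)) - 138) = 114*(-148 - 240*sqrt(3)) = -16872 - 27360*sqrt(3)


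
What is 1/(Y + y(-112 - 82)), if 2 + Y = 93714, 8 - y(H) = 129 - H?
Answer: 1/93397 ≈ 1.0707e-5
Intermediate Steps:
y(H) = -121 + H (y(H) = 8 - (129 - H) = 8 + (-129 + H) = -121 + H)
Y = 93712 (Y = -2 + 93714 = 93712)
1/(Y + y(-112 - 82)) = 1/(93712 + (-121 + (-112 - 82))) = 1/(93712 + (-121 - 194)) = 1/(93712 - 315) = 1/93397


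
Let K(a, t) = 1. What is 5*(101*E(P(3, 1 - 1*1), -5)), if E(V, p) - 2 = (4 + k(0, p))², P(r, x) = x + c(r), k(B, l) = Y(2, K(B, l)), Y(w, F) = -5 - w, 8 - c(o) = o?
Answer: 5555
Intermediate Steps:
c(o) = 8 - o
k(B, l) = -7 (k(B, l) = -5 - 1*2 = -5 - 2 = -7)
P(r, x) = 8 + x - r (P(r, x) = x + (8 - r) = 8 + x - r)
E(V, p) = 11 (E(V, p) = 2 + (4 - 7)² = 2 + (-3)² = 2 + 9 = 11)
5*(101*E(P(3, 1 - 1*1), -5)) = 5*(101*11) = 5*1111 = 5555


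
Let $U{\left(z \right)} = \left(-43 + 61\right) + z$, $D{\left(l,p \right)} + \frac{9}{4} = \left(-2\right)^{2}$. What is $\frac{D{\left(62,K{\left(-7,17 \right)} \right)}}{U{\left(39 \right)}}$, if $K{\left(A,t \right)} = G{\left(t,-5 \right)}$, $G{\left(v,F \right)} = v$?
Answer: $\frac{7}{228} \approx 0.030702$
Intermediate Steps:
$K{\left(A,t \right)} = t$
$D{\left(l,p \right)} = \frac{7}{4}$ ($D{\left(l,p \right)} = - \frac{9}{4} + \left(-2\right)^{2} = - \frac{9}{4} + 4 = \frac{7}{4}$)
$U{\left(z \right)} = 18 + z$
$\frac{D{\left(62,K{\left(-7,17 \right)} \right)}}{U{\left(39 \right)}} = \frac{7}{4 \left(18 + 39\right)} = \frac{7}{4 \cdot 57} = \frac{7}{4} \cdot \frac{1}{57} = \frac{7}{228}$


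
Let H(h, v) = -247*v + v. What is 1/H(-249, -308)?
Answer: 1/75768 ≈ 1.3198e-5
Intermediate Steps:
H(h, v) = -246*v
1/H(-249, -308) = 1/(-246*(-308)) = 1/75768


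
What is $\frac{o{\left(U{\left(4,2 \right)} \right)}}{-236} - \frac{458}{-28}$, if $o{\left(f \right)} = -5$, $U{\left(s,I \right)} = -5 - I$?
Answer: $\frac{27057}{1652} \approx 16.378$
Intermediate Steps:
$\frac{o{\left(U{\left(4,2 \right)} \right)}}{-236} - \frac{458}{-28} = - \frac{5}{-236} - \frac{458}{-28} = \left(-5\right) \left(- \frac{1}{236}\right) - - \frac{229}{14} = \frac{5}{236} + \frac{229}{14} = \frac{27057}{1652}$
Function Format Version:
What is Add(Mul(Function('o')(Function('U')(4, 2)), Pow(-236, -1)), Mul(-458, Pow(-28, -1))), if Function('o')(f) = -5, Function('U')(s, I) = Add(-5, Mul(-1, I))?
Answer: Rational(27057, 1652) ≈ 16.378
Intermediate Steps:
Add(Mul(Function('o')(Function('U')(4, 2)), Pow(-236, -1)), Mul(-458, Pow(-28, -1))) = Add(Mul(-5, Pow(-236, -1)), Mul(-458, Pow(-28, -1))) = Add(Mul(-5, Rational(-1, 236)), Mul(-458, Rational(-1, 28))) = Add(Rational(5, 236), Rational(229, 14)) = Rational(27057, 1652)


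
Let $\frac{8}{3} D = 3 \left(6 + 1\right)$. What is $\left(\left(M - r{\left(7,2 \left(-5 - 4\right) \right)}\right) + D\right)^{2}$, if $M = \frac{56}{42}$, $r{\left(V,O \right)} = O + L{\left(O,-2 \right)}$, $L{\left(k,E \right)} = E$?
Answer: $\frac{491401}{576} \approx 853.13$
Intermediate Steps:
$r{\left(V,O \right)} = -2 + O$ ($r{\left(V,O \right)} = O - 2 = -2 + O$)
$M = \frac{4}{3}$ ($M = 56 \cdot \frac{1}{42} = \frac{4}{3} \approx 1.3333$)
$D = \frac{63}{8}$ ($D = \frac{3 \cdot 3 \left(6 + 1\right)}{8} = \frac{3 \cdot 3 \cdot 7}{8} = \frac{3}{8} \cdot 21 = \frac{63}{8} \approx 7.875$)
$\left(\left(M - r{\left(7,2 \left(-5 - 4\right) \right)}\right) + D\right)^{2} = \left(\left(\frac{4}{3} - \left(-2 + 2 \left(-5 - 4\right)\right)\right) + \frac{63}{8}\right)^{2} = \left(\left(\frac{4}{3} - \left(-2 + 2 \left(-9\right)\right)\right) + \frac{63}{8}\right)^{2} = \left(\left(\frac{4}{3} - \left(-2 - 18\right)\right) + \frac{63}{8}\right)^{2} = \left(\left(\frac{4}{3} - -20\right) + \frac{63}{8}\right)^{2} = \left(\left(\frac{4}{3} + 20\right) + \frac{63}{8}\right)^{2} = \left(\frac{64}{3} + \frac{63}{8}\right)^{2} = \left(\frac{701}{24}\right)^{2} = \frac{491401}{576}$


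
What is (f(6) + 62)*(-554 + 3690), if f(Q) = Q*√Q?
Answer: 194432 + 18816*√6 ≈ 2.4052e+5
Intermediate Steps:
f(Q) = Q^(3/2)
(f(6) + 62)*(-554 + 3690) = (6^(3/2) + 62)*(-554 + 3690) = (6*√6 + 62)*3136 = (62 + 6*√6)*3136 = 194432 + 18816*√6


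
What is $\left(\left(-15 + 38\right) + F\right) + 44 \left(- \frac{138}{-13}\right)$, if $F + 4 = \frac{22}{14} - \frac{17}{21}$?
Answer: $\frac{132907}{273} \approx 486.84$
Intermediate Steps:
$F = - \frac{68}{21}$ ($F = -4 + \left(\frac{22}{14} - \frac{17}{21}\right) = -4 + \left(22 \cdot \frac{1}{14} - \frac{17}{21}\right) = -4 + \left(\frac{11}{7} - \frac{17}{21}\right) = -4 + \frac{16}{21} = - \frac{68}{21} \approx -3.2381$)
$\left(\left(-15 + 38\right) + F\right) + 44 \left(- \frac{138}{-13}\right) = \left(\left(-15 + 38\right) - \frac{68}{21}\right) + 44 \left(- \frac{138}{-13}\right) = \left(23 - \frac{68}{21}\right) + 44 \left(\left(-138\right) \left(- \frac{1}{13}\right)\right) = \frac{415}{21} + 44 \cdot \frac{138}{13} = \frac{415}{21} + \frac{6072}{13} = \frac{132907}{273}$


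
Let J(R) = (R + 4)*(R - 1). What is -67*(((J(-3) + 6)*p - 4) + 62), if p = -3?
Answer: -3484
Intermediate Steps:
J(R) = (-1 + R)*(4 + R) (J(R) = (4 + R)*(-1 + R) = (-1 + R)*(4 + R))
-67*(((J(-3) + 6)*p - 4) + 62) = -67*((((-4 + (-3)**2 + 3*(-3)) + 6)*(-3) - 4) + 62) = -67*((((-4 + 9 - 9) + 6)*(-3) - 4) + 62) = -67*(((-4 + 6)*(-3) - 4) + 62) = -67*((2*(-3) - 4) + 62) = -67*((-6 - 4) + 62) = -67*(-10 + 62) = -67*52 = -3484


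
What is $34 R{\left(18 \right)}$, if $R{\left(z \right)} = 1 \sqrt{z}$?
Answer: $102 \sqrt{2} \approx 144.25$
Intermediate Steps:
$R{\left(z \right)} = \sqrt{z}$
$34 R{\left(18 \right)} = 34 \sqrt{18} = 34 \cdot 3 \sqrt{2} = 102 \sqrt{2}$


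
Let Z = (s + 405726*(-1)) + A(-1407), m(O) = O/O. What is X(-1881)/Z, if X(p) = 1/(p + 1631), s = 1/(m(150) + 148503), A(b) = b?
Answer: 74252/7557609878875 ≈ 9.8248e-9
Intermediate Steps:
m(O) = 1
s = 1/148504 (s = 1/(1 + 148503) = 1/148504 ≈ 6.7338e-6)
X(p) = 1/(1631 + p)
Z = -60460879031/148504 (Z = (1/148504 + 405726*(-1)) - 1407 = (1/148504 - 405726) - 1407 = -60251933903/148504 - 1407 = -60460879031/148504 ≈ -4.0713e+5)
X(-1881)/Z = 1/((1631 - 1881)*(-60460879031/148504)) = -148504/60460879031/(-250) = -1/250*(-148504/60460879031) = 74252/7557609878875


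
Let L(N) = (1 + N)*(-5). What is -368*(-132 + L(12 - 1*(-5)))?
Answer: 81696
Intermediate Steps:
L(N) = -5 - 5*N
-368*(-132 + L(12 - 1*(-5))) = -368*(-132 + (-5 - 5*(12 - 1*(-5)))) = -368*(-132 + (-5 - 5*(12 + 5))) = -368*(-132 + (-5 - 5*17)) = -368*(-132 + (-5 - 85)) = -368*(-132 - 90) = -368*(-222) = 81696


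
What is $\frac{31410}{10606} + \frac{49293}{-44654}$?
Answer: $\frac{439890291}{236800162} \approx 1.8576$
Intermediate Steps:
$\frac{31410}{10606} + \frac{49293}{-44654} = 31410 \cdot \frac{1}{10606} + 49293 \left(- \frac{1}{44654}\right) = \frac{15705}{5303} - \frac{49293}{44654} = \frac{439890291}{236800162}$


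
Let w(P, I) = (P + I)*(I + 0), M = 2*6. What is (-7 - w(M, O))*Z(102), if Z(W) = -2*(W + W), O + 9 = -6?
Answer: 21216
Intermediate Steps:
O = -15 (O = -9 - 6 = -15)
M = 12
w(P, I) = I*(I + P) (w(P, I) = (I + P)*I = I*(I + P))
Z(W) = -4*W
(-7 - w(M, O))*Z(102) = (-7 - (-15)*(-15 + 12))*(-4*102) = (-7 - (-15)*(-3))*(-408) = (-7 - 1*45)*(-408) = (-7 - 45)*(-408) = -52*(-408) = 21216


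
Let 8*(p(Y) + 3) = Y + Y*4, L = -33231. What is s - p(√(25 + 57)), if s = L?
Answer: -33228 - 5*√82/8 ≈ -33234.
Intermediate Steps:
s = -33231
p(Y) = -3 + 5*Y/8 (p(Y) = -3 + (Y + Y*4)/8 = -3 + (Y + 4*Y)/8 = -3 + (5*Y)/8 = -3 + 5*Y/8)
s - p(√(25 + 57)) = -33231 - (-3 + 5*√(25 + 57)/8) = -33231 - (-3 + 5*√82/8) = -33231 + (3 - 5*√82/8) = -33228 - 5*√82/8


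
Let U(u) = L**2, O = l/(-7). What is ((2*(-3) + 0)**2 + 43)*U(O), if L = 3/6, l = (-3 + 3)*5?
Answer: 79/4 ≈ 19.750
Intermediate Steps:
l = 0 (l = 0*5 = 0)
L = 1/2 (L = 3*(1/6) = 1/2 ≈ 0.50000)
O = 0 (O = 0/(-7) = 0*(-1/7) = 0)
U(u) = 1/4 (U(u) = (1/2)**2 = 1/4)
((2*(-3) + 0)**2 + 43)*U(O) = ((2*(-3) + 0)**2 + 43)*(1/4) = ((-6 + 0)**2 + 43)*(1/4) = ((-6)**2 + 43)*(1/4) = (36 + 43)*(1/4) = 79*(1/4) = 79/4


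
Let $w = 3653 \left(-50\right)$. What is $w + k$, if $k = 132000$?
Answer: $-50650$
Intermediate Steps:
$w = -182650$
$w + k = -182650 + 132000 = -50650$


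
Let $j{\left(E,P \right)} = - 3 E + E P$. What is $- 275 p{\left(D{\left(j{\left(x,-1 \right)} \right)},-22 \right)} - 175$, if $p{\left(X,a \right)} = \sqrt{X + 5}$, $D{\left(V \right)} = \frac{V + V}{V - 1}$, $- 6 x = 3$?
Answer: $-1000$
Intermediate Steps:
$x = - \frac{1}{2}$ ($x = \left(- \frac{1}{6}\right) 3 = - \frac{1}{2} \approx -0.5$)
$D{\left(V \right)} = \frac{2 V}{-1 + V}$
$p{\left(X,a \right)} = \sqrt{5 + X}$
$- 275 p{\left(D{\left(j{\left(x,-1 \right)} \right)},-22 \right)} - 175 = - 275 \sqrt{5 + \frac{2 \left(- \frac{-3 - 1}{2}\right)}{-1 - \frac{-3 - 1}{2}}} - 175 = - 275 \sqrt{5 + \frac{2 \left(\left(- \frac{1}{2}\right) \left(-4\right)\right)}{-1 - -2}} - 175 = - 275 \sqrt{5 + 2 \cdot 2 \frac{1}{-1 + 2}} - 175 = - 275 \sqrt{5 + 2 \cdot 2 \cdot 1^{-1}} - 175 = - 275 \sqrt{5 + 2 \cdot 2 \cdot 1} - 175 = - 275 \sqrt{5 + 4} - 175 = - 275 \sqrt{9} - 175 = \left(-275\right) 3 - 175 = -825 - 175 = -1000$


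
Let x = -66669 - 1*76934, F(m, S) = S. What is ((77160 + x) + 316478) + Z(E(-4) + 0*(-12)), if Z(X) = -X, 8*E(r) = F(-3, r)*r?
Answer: 250033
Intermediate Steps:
E(r) = r²/8 (E(r) = (r*r)/8 = r²/8)
x = -143603 (x = -66669 - 76934 = -143603)
((77160 + x) + 316478) + Z(E(-4) + 0*(-12)) = ((77160 - 143603) + 316478) - ((⅛)*(-4)² + 0*(-12)) = (-66443 + 316478) - ((⅛)*16 + 0) = 250035 - (2 + 0) = 250035 - 1*2 = 250035 - 2 = 250033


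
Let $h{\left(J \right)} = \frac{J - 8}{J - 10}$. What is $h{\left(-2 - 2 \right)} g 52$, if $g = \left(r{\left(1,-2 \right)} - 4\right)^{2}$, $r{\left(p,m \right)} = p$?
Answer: $\frac{2808}{7} \approx 401.14$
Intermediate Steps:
$g = 9$ ($g = \left(1 - 4\right)^{2} = \left(-3\right)^{2} = 9$)
$h{\left(J \right)} = \frac{-8 + J}{-10 + J}$
$h{\left(-2 - 2 \right)} g 52 = \frac{-8 - 4}{-10 - 4} \cdot 9 \cdot 52 = \frac{1}{-14} \left(-12\right) 9 \cdot 52 = \left(- \frac{1}{14}\right) \left(-12\right) 9 \cdot 52 = \frac{6}{7} \cdot 9 \cdot 52 = \frac{54}{7} \cdot 52 = \frac{2808}{7}$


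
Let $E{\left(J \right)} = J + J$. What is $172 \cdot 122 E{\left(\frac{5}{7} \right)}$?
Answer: $\frac{209840}{7} \approx 29977.0$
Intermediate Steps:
$E{\left(J \right)} = 2 J$
$172 \cdot 122 E{\left(\frac{5}{7} \right)} = 172 \cdot 122 \cdot 2 \cdot \frac{5}{7} = 20984 \cdot 2 \cdot 5 \cdot \frac{1}{7} = 20984 \cdot 2 \cdot \frac{5}{7} = 20984 \cdot \frac{10}{7} = \frac{209840}{7}$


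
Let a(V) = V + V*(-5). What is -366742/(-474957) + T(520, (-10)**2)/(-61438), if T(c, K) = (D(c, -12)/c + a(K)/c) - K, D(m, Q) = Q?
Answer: 2935369711051/3793453061580 ≈ 0.77380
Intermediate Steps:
a(V) = -4*V (a(V) = V - 5*V = -4*V)
T(c, K) = -K - 12/c - 4*K/c (T(c, K) = (-12/c + (-4*K)/c) - K = (-12/c - 4*K/c) - K = -K - 12/c - 4*K/c)
-366742/(-474957) + T(520, (-10)**2)/(-61438) = -366742/(-474957) + ((-12 - 4*(-10)**2 - 1*(-10)**2*520)/520)/(-61438) = -366742*(-1/474957) + ((-12 - 4*100 - 1*100*520)/520)*(-1/61438) = 366742/474957 + ((-12 - 400 - 52000)/520)*(-1/61438) = 366742/474957 + ((1/520)*(-52412))*(-1/61438) = 366742/474957 - 13103/130*(-1/61438) = 366742/474957 + 13103/7986940 = 2935369711051/3793453061580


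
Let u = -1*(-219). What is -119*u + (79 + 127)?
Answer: -25855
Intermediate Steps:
u = 219
-119*u + (79 + 127) = -119*219 + (79 + 127) = -26061 + 206 = -25855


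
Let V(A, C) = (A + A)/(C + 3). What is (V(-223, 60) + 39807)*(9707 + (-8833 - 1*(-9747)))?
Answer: 26631042295/63 ≈ 4.2271e+8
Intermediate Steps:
V(A, C) = 2*A/(3 + C) (V(A, C) = (2*A)/(3 + C) = 2*A/(3 + C))
(V(-223, 60) + 39807)*(9707 + (-8833 - 1*(-9747))) = (2*(-223)/(3 + 60) + 39807)*(9707 + (-8833 - 1*(-9747))) = (2*(-223)/63 + 39807)*(9707 + (-8833 + 9747)) = (2*(-223)*(1/63) + 39807)*(9707 + 914) = (-446/63 + 39807)*10621 = (2507395/63)*10621 = 26631042295/63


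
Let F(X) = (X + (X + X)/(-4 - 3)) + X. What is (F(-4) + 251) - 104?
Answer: 981/7 ≈ 140.14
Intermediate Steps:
F(X) = 12*X/7 (F(X) = (X + (2*X)/(-7)) + X = (X + (2*X)*(-1/7)) + X = (X - 2*X/7) + X = 5*X/7 + X = 12*X/7)
(F(-4) + 251) - 104 = ((12/7)*(-4) + 251) - 104 = (-48/7 + 251) - 104 = 1709/7 - 104 = 981/7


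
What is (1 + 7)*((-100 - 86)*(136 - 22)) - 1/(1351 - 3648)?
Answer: -389644703/2297 ≈ -1.6963e+5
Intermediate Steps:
(1 + 7)*((-100 - 86)*(136 - 22)) - 1/(1351 - 3648) = 8*(-186*114) - 1/(-2297) = 8*(-21204) - 1*(-1/2297) = -169632 + 1/2297 = -389644703/2297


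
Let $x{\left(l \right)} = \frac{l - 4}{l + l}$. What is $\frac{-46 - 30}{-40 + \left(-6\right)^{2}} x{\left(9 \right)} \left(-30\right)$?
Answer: $- \frac{475}{3} \approx -158.33$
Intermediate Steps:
$x{\left(l \right)} = \frac{-4 + l}{2 l}$
$\frac{-46 - 30}{-40 + \left(-6\right)^{2}} x{\left(9 \right)} \left(-30\right) = \frac{-46 - 30}{-40 + \left(-6\right)^{2}} \frac{-4 + 9}{2 \cdot 9} \left(-30\right) = - \frac{76}{-40 + 36} \cdot \frac{1}{2} \cdot \frac{1}{9} \cdot 5 \left(-30\right) = - \frac{76}{-4} \cdot \frac{5}{18} \left(-30\right) = \left(-76\right) \left(- \frac{1}{4}\right) \frac{5}{18} \left(-30\right) = 19 \cdot \frac{5}{18} \left(-30\right) = \frac{95}{18} \left(-30\right) = - \frac{475}{3}$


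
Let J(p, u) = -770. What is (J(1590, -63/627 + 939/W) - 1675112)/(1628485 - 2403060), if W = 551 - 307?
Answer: 1675882/774575 ≈ 2.1636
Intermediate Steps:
W = 244
(J(1590, -63/627 + 939/W) - 1675112)/(1628485 - 2403060) = (-770 - 1675112)/(1628485 - 2403060) = -1675882/(-774575) = -1675882*(-1/774575) = 1675882/774575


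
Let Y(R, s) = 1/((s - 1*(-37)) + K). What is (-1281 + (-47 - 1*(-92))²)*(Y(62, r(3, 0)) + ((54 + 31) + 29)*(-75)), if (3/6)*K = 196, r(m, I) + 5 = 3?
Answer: -2716231656/427 ≈ -6.3612e+6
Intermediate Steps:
r(m, I) = -2 (r(m, I) = -5 + 3 = -2)
K = 392 (K = 2*196 = 392)
Y(R, s) = 1/(429 + s) (Y(R, s) = 1/((s - 1*(-37)) + 392) = 1/((s + 37) + 392) = 1/((37 + s) + 392) = 1/(429 + s))
(-1281 + (-47 - 1*(-92))²)*(Y(62, r(3, 0)) + ((54 + 31) + 29)*(-75)) = (-1281 + (-47 - 1*(-92))²)*(1/(429 - 2) + ((54 + 31) + 29)*(-75)) = (-1281 + (-47 + 92)²)*(1/427 + (85 + 29)*(-75)) = (-1281 + 45²)*(1/427 + 114*(-75)) = (-1281 + 2025)*(1/427 - 8550) = 744*(-3650849/427) = -2716231656/427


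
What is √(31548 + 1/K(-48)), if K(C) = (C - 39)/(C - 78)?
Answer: √26533086/29 ≈ 177.62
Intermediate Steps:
K(C) = (-39 + C)/(-78 + C)
√(31548 + 1/K(-48)) = √(31548 + 1/((-39 - 48)/(-78 - 48))) = √(31548 + 1/(-87/(-126))) = √(31548 + 1/(-1/126*(-87))) = √(31548 + 1/(29/42)) = √(31548 + 42/29) = √(914934/29) = √26533086/29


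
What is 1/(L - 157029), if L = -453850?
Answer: -1/610879 ≈ -1.6370e-6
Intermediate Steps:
1/(L - 157029) = 1/(-453850 - 157029) = 1/(-610879) = -1/610879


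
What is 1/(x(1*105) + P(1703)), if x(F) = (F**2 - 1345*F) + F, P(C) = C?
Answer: -1/128392 ≈ -7.7887e-6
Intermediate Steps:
x(F) = F**2 - 1344*F
1/(x(1*105) + P(1703)) = 1/((1*105)*(-1344 + 1*105) + 1703) = 1/(105*(-1344 + 105) + 1703) = 1/(105*(-1239) + 1703) = 1/(-130095 + 1703) = 1/(-128392) = -1/128392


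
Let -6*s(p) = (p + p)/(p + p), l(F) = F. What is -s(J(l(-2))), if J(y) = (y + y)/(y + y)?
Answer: ⅙ ≈ 0.16667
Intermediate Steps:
J(y) = 1 (J(y) = (2*y)/((2*y)) = (2*y)*(1/(2*y)) = 1)
s(p) = -⅙ (s(p) = -(p + p)/(6*(p + p)) = -2*p/(6*(2*p)) = -2*p*1/(2*p)/6 = -⅙*1 = -⅙)
-s(J(l(-2))) = -1*(-⅙) = ⅙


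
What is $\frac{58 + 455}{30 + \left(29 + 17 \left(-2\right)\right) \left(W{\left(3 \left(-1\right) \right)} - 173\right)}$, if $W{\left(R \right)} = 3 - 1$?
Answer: $\frac{171}{295} \approx 0.57966$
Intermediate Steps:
$W{\left(R \right)} = 2$ ($W{\left(R \right)} = 3 - 1 = 2$)
$\frac{58 + 455}{30 + \left(29 + 17 \left(-2\right)\right) \left(W{\left(3 \left(-1\right) \right)} - 173\right)} = \frac{58 + 455}{30 + \left(29 + 17 \left(-2\right)\right) \left(2 - 173\right)} = \frac{513}{30 + \left(29 - 34\right) \left(-171\right)} = \frac{513}{30 - -855} = \frac{513}{30 + 855} = \frac{513}{885} = 513 \cdot \frac{1}{885} = \frac{171}{295}$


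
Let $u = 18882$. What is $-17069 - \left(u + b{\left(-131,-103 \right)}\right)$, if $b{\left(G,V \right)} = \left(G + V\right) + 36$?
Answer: $-35753$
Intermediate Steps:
$b{\left(G,V \right)} = 36 + G + V$
$-17069 - \left(u + b{\left(-131,-103 \right)}\right) = -17069 - \left(18882 - 198\right) = -17069 - 18684 = -35753$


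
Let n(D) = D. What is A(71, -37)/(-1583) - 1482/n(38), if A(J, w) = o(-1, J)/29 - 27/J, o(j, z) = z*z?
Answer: -127473611/3259397 ≈ -39.110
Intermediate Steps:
o(j, z) = z**2
A(J, w) = -27/J + J**2/29 (A(J, w) = J**2/29 - 27/J = -27/J + J**2/29)
A(71, -37)/(-1583) - 1482/n(38) = ((1/29)*(-783 + 71**3)/71)/(-1583) - 1482/38 = ((1/29)*(1/71)*(-783 + 357911))*(-1/1583) - 1482*1/38 = ((1/29)*(1/71)*357128)*(-1/1583) - 39 = (357128/2059)*(-1/1583) - 39 = -357128/3259397 - 39 = -127473611/3259397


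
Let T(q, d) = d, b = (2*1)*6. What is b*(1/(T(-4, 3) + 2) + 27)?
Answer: 1632/5 ≈ 326.40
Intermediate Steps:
b = 12 (b = 2*6 = 12)
b*(1/(T(-4, 3) + 2) + 27) = 12*(1/(3 + 2) + 27) = 12*(1/5 + 27) = 12*(136/5) = 1632/5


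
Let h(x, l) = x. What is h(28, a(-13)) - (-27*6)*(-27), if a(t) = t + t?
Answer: -4346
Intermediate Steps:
a(t) = 2*t
h(28, a(-13)) - (-27*6)*(-27) = 28 - (-27*6)*(-27) = 28 - (-162)*(-27) = 28 - 1*4374 = 28 - 4374 = -4346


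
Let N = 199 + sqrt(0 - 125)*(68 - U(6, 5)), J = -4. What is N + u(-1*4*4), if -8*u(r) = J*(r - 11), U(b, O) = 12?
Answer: 371/2 + 280*I*sqrt(5) ≈ 185.5 + 626.1*I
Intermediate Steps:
N = 199 + 280*I*sqrt(5) (N = 199 + sqrt(0 - 125)*(68 - 1*12) = 199 + sqrt(-125)*(68 - 12) = 199 + (5*I*sqrt(5))*56 = 199 + 280*I*sqrt(5) ≈ 199.0 + 626.1*I)
u(r) = -11/2 + r/2 (u(r) = -(-1)*(r - 11)/2 = -(-1)*(-11 + r)/2 = -(44 - 4*r)/8 = -11/2 + r/2)
N + u(-1*4*4) = (199 + 280*I*sqrt(5)) + (-11/2 + (-1*4*4)/2) = (199 + 280*I*sqrt(5)) + (-11/2 + (-4*4)/2) = (199 + 280*I*sqrt(5)) + (-11/2 + (1/2)*(-16)) = (199 + 280*I*sqrt(5)) + (-11/2 - 8) = (199 + 280*I*sqrt(5)) - 27/2 = 371/2 + 280*I*sqrt(5)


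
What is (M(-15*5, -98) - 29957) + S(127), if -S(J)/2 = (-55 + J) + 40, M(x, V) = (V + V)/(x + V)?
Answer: -5221117/173 ≈ -30180.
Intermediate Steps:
M(x, V) = 2*V/(V + x) (M(x, V) = (2*V)/(V + x) = 2*V/(V + x))
S(J) = 30 - 2*J (S(J) = -2*((-55 + J) + 40) = -2*(-15 + J) = 30 - 2*J)
(M(-15*5, -98) - 29957) + S(127) = (2*(-98)/(-98 - 15*5) - 29957) + (30 - 2*127) = (2*(-98)/(-98 - 75) - 29957) + (30 - 254) = (2*(-98)/(-173) - 29957) - 224 = (2*(-98)*(-1/173) - 29957) - 224 = (196/173 - 29957) - 224 = -5182365/173 - 224 = -5221117/173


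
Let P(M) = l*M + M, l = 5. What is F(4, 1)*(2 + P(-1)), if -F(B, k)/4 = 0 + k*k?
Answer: 16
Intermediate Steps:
F(B, k) = -4*k² (F(B, k) = -4*(0 + k*k) = -4*(0 + k²) = -4*k²)
P(M) = 6*M (P(M) = 5*M + M = 6*M)
F(4, 1)*(2 + P(-1)) = (-4*1²)*(2 + 6*(-1)) = (-4*1)*(2 - 6) = -4*(-4) = 16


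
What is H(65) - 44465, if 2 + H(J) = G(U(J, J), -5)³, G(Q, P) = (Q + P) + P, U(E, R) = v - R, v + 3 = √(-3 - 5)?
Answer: -517147 + 36488*I*√2 ≈ -5.1715e+5 + 51602.0*I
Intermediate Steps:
v = -3 + 2*I*√2 (v = -3 + √(-3 - 5) = -3 + √(-8) = -3 + 2*I*√2 ≈ -3.0 + 2.8284*I)
U(E, R) = -3 - R + 2*I*√2 (U(E, R) = (-3 + 2*I*√2) - R = -3 - R + 2*I*√2)
G(Q, P) = Q + 2*P (G(Q, P) = (P + Q) + P = Q + 2*P)
H(J) = -2 + (-13 - J + 2*I*√2)³ (H(J) = -2 + ((-3 - J + 2*I*√2) + 2*(-5))³ = -2 + ((-3 - J + 2*I*√2) - 10)³ = -2 + (-13 - J + 2*I*√2)³)
H(65) - 44465 = (-2 - (13 + 65 - 2*I*√2)³) - 44465 = (-2 - (78 - 2*I*√2)³) - 44465 = -44467 - (78 - 2*I*√2)³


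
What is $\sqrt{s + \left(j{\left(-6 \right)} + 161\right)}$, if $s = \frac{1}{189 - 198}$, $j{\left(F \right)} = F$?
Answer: $\frac{\sqrt{1394}}{3} \approx 12.445$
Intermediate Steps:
$s = - \frac{1}{9}$ ($s = \frac{1}{-9} = - \frac{1}{9} \approx -0.11111$)
$\sqrt{s + \left(j{\left(-6 \right)} + 161\right)} = \sqrt{- \frac{1}{9} + \left(-6 + 161\right)} = \sqrt{- \frac{1}{9} + 155} = \sqrt{\frac{1394}{9}} = \frac{\sqrt{1394}}{3}$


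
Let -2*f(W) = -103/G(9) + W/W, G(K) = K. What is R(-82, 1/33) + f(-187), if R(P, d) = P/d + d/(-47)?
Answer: -12566722/4653 ≈ -2700.8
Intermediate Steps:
R(P, d) = -d/47 + P/d (R(P, d) = P/d + d*(-1/47) = P/d - d/47 = -d/47 + P/d)
f(W) = 47/9 (f(W) = -(-103/9 + W/W)/2 = -(-103*⅑ + 1)/2 = -(-103/9 + 1)/2 = -½*(-94/9) = 47/9)
R(-82, 1/33) + f(-187) = (-1/47/33 - 82/(1/33)) + 47/9 = (-1/47*1/33 - 82/1/33) + 47/9 = (-1/1551 - 82*33) + 47/9 = (-1/1551 - 2706) + 47/9 = -4197007/1551 + 47/9 = -12566722/4653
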